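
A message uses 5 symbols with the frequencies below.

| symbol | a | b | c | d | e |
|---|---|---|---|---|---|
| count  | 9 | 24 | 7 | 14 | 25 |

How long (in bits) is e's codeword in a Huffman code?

Repeatedly merge the two smallest:
combine c(7), a(9) → 16
combine d(14), 16 → 30
combine b(24), e(25) → 49
combine 30, 49 → 79
e sits 2 levels below the root, so its codeword is 2 bits.

2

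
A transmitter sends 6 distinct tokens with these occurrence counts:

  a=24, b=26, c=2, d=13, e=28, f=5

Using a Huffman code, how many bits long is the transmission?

223

Build the Huffman tree bottom-up:
merge c(2) and f(5): 7
merge 7 and d(13): 20
merge 20 and a(24): 44
merge b(26) and e(28): 54
merge 44 and 54: 98
Each symbol's bit-cost is frequency × depth; summing gives 223 bits (equivalently 7 + 20 + 44 + 54 + 98).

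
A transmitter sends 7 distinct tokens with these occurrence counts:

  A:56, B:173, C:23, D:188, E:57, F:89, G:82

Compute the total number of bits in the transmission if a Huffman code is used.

Greedily combine the two least-frequent nodes:
combine C(23), A(56) → 79
combine E(57), 79 → 136
combine G(82), F(89) → 171
combine 136, 171 → 307
combine B(173), D(188) → 361
combine 307, 361 → 668
Total encoded bits = sum of merged weights = 79 + 136 + 171 + 307 + 361 + 668 = 1722.

1722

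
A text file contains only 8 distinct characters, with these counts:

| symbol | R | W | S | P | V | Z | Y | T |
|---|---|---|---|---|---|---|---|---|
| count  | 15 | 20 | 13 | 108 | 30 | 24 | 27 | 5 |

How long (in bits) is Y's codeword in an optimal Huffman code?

3

Repeatedly merge the two smallest:
merge T(5) and S(13): 18
merge R(15) and 18: 33
merge W(20) and Z(24): 44
merge Y(27) and V(30): 57
merge 33 and 44: 77
merge 57 and 77: 134
merge P(108) and 134: 242
The subtree containing Y is merged 3 times, so code length = 3.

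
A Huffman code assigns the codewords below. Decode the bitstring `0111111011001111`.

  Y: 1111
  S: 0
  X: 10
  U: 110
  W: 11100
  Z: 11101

Read left to right; each codeword is recognised as soon as it completes (prefix code):
  0→S | 1111→Y | 110→U | 110→U | 0→S | 1111→Y
Decoded message: SYUUSY

SYUUSY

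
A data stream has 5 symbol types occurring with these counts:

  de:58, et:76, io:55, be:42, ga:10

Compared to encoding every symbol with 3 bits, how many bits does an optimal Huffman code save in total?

189

Fixed-length: 3 bits × 241 symbols = 723 bits.
Huffman merges:
ga(10) + be(42) → 52
52 + io(55) → 107
de(58) + et(76) → 134
107 + 134 → 241
Huffman total = 52 + 107 + 134 + 241 = 534 bits.
Saving = 723 − 534 = 189 bits.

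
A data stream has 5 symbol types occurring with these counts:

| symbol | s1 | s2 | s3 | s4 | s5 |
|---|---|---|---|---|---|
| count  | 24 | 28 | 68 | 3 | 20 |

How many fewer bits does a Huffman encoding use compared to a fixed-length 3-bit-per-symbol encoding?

Fixed-length: 3 bits × 143 symbols = 429 bits.
Huffman merges:
s4(3) + s5(20) → 23
23 + s1(24) → 47
s2(28) + 47 → 75
s3(68) + 75 → 143
Huffman total = 23 + 47 + 75 + 143 = 288 bits.
Saving = 429 − 288 = 141 bits.

141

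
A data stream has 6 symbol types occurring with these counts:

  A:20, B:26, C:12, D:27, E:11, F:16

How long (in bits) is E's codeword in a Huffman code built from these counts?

3

Huffman merges, smallest pair first:
E(11) + C(12) → 23
F(16) + A(20) → 36
23 + B(26) → 49
D(27) + 36 → 63
49 + 63 → 112
E's leaf is at depth 3, giving a 3-bit codeword.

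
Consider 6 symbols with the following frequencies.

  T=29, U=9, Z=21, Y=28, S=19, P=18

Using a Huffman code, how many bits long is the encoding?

315

Build the Huffman tree bottom-up:
U(9) + P(18) → 27
S(19) + Z(21) → 40
27 + Y(28) → 55
T(29) + 40 → 69
55 + 69 → 124
Each symbol's bit-cost is frequency × depth; summing gives 315 bits (equivalently 27 + 40 + 55 + 69 + 124).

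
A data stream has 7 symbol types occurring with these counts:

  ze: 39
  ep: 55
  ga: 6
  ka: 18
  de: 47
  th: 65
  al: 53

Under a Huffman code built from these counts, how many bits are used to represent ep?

Huffman merges, smallest pair first:
combine ga(6), ka(18) → 24
combine 24, ze(39) → 63
combine de(47), al(53) → 100
combine ep(55), 63 → 118
combine th(65), 100 → 165
combine 118, 165 → 283
ep's leaf is at depth 2, giving a 2-bit codeword.

2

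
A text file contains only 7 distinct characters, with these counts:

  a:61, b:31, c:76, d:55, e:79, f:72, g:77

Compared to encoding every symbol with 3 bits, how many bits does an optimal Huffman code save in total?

79

Fixed-length: 3 bits × 451 symbols = 1353 bits.
Huffman merges:
combine b(31), d(55) → 86
combine a(61), f(72) → 133
combine c(76), g(77) → 153
combine e(79), 86 → 165
combine 133, 153 → 286
combine 165, 286 → 451
Huffman total = 86 + 133 + 153 + 165 + 286 + 451 = 1274 bits.
Saving = 1353 − 1274 = 79 bits.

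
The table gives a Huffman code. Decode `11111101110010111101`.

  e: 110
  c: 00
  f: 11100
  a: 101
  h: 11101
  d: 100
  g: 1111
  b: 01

Read left to right; each codeword is recognised as soon as it completes (prefix code):
  1111→g | 110→e | 11100→f | 101→a | 11101→h
Decoded message: gefah

gefah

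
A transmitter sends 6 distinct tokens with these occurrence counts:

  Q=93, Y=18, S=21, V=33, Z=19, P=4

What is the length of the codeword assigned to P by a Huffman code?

4

Huffman merges, smallest pair first:
P(4) + Y(18) → 22
Z(19) + S(21) → 40
22 + V(33) → 55
40 + 55 → 95
Q(93) + 95 → 188
P's leaf is at depth 4, giving a 4-bit codeword.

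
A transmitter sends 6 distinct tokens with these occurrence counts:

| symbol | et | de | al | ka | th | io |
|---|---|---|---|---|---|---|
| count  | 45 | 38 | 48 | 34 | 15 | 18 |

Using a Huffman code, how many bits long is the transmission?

496

Greedily combine the two least-frequent nodes:
merge th(15) and io(18): 33
merge 33 and ka(34): 67
merge de(38) and et(45): 83
merge al(48) and 67: 115
merge 83 and 115: 198
The encoded length is the sum of every internal node's weight: 33 + 67 + 83 + 115 + 198 = 496 bits.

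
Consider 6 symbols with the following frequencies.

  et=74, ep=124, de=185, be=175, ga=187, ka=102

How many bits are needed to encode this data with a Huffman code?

Greedily combine the two least-frequent nodes:
et(74) + ka(102) → 176
ep(124) + be(175) → 299
176 + de(185) → 361
ga(187) + 299 → 486
361 + 486 → 847
Total encoded bits = sum of merged weights = 176 + 299 + 361 + 486 + 847 = 2169.

2169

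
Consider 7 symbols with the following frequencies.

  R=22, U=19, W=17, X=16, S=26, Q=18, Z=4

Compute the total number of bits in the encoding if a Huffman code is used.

Merge the two smallest weights repeatedly:
Z(4) + X(16) → 20
W(17) + Q(18) → 35
U(19) + 20 → 39
R(22) + S(26) → 48
35 + 39 → 74
48 + 74 → 122
The encoded length is the sum of every internal node's weight: 20 + 35 + 39 + 48 + 74 + 122 = 338 bits.

338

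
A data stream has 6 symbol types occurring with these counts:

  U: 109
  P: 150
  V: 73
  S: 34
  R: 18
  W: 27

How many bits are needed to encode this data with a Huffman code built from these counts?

946

Greedily combine the two least-frequent nodes:
R(18) + W(27) → 45
S(34) + 45 → 79
V(73) + 79 → 152
U(109) + P(150) → 259
152 + 259 → 411
Each symbol's bit-cost is frequency × depth; summing gives 946 bits (equivalently 45 + 79 + 152 + 259 + 411).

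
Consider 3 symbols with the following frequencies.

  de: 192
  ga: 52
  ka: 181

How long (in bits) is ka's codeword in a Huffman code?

Repeatedly merge the two smallest:
ga(52) + ka(181) → 233
de(192) + 233 → 425
The subtree containing ka is merged 2 times, so code length = 2.

2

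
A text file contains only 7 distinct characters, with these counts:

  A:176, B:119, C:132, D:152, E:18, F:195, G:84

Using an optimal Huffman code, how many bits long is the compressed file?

Build the Huffman tree bottom-up:
merge E(18) and G(84): 102
merge 102 and B(119): 221
merge C(132) and D(152): 284
merge A(176) and F(195): 371
merge 221 and 284: 505
merge 371 and 505: 876
Total encoded bits = sum of merged weights = 102 + 221 + 284 + 371 + 505 + 876 = 2359.

2359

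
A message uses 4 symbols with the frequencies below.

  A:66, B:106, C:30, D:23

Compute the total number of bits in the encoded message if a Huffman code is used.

Greedily combine the two least-frequent nodes:
combine D(23), C(30) → 53
combine 53, A(66) → 119
combine B(106), 119 → 225
The encoded length is the sum of every internal node's weight: 53 + 119 + 225 = 397 bits.

397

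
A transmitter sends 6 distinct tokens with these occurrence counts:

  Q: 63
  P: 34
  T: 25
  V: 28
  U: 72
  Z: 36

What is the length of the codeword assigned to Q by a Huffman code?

Huffman merges, smallest pair first:
T(25) + V(28) → 53
P(34) + Z(36) → 70
53 + Q(63) → 116
70 + U(72) → 142
116 + 142 → 258
The subtree containing Q is merged 2 times, so code length = 2.

2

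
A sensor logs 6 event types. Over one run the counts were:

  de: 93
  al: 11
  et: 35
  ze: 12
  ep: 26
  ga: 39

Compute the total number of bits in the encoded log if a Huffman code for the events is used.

Merge the two smallest weights repeatedly:
merge al(11) and ze(12): 23
merge 23 and ep(26): 49
merge et(35) and ga(39): 74
merge 49 and 74: 123
merge de(93) and 123: 216
Total encoded bits = sum of merged weights = 23 + 49 + 74 + 123 + 216 = 485.

485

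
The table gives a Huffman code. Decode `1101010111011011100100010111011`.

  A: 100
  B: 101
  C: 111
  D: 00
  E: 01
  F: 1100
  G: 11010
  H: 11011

GBHEFAEEH

Read left to right; each codeword is recognised as soon as it completes (prefix code):
  11010→G | 101→B | 11011→H | 01→E | 1100→F | 100→A | 01→E | 01→E | 11011→H
Decoded message: GBHEFAEEH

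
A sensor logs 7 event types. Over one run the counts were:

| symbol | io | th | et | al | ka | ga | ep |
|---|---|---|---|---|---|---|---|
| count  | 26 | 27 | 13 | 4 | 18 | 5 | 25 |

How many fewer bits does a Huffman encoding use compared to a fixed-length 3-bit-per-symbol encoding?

47

Fixed-length: 3 bits × 118 symbols = 354 bits.
Huffman merges:
combine al(4), ga(5) → 9
combine 9, et(13) → 22
combine ka(18), 22 → 40
combine ep(25), io(26) → 51
combine th(27), 40 → 67
combine 51, 67 → 118
Huffman total = 9 + 22 + 40 + 51 + 67 + 118 = 307 bits.
Saving = 354 − 307 = 47 bits.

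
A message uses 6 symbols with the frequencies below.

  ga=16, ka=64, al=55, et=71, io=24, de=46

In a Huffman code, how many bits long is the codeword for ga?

Huffman merges, smallest pair first:
ga(16) + io(24) → 40
40 + de(46) → 86
al(55) + ka(64) → 119
et(71) + 86 → 157
119 + 157 → 276
ga's leaf is at depth 4, giving a 4-bit codeword.

4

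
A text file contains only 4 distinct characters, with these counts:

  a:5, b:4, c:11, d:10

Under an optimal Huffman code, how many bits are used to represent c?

Huffman merges, smallest pair first:
merge b(4) and a(5): 9
merge 9 and d(10): 19
merge c(11) and 19: 30
c sits one level below the root: a 1-bit codeword.

1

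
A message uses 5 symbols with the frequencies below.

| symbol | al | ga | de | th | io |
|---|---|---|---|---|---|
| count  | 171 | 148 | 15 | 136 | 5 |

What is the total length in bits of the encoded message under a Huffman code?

955

Greedily combine the two least-frequent nodes:
io(5) + de(15) → 20
20 + th(136) → 156
ga(148) + 156 → 304
al(171) + 304 → 475
Total encoded bits = sum of merged weights = 20 + 156 + 304 + 475 = 955.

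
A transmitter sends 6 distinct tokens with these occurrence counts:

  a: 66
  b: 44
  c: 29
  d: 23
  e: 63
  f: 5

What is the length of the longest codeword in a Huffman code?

Merge the two lowest-weight nodes at each step:
combine f(5), d(23) → 28
combine 28, c(29) → 57
combine b(44), 57 → 101
combine e(63), a(66) → 129
combine 101, 129 → 230
The first pair merged (f, d) ends up deepest, at depth 4.

4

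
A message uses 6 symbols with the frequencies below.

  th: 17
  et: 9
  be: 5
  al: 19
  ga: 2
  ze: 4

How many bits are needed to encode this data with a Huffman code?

129

Merge the two smallest weights repeatedly:
combine ga(2), ze(4) → 6
combine be(5), 6 → 11
combine et(9), 11 → 20
combine th(17), al(19) → 36
combine 20, 36 → 56
Total encoded bits = sum of merged weights = 6 + 11 + 20 + 36 + 56 = 129.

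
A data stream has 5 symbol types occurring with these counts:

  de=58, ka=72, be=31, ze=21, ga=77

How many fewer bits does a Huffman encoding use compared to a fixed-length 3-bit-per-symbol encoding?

Fixed-length: 3 bits × 259 symbols = 777 bits.
Huffman merges:
merge ze(21) and be(31): 52
merge 52 and de(58): 110
merge ka(72) and ga(77): 149
merge 110 and 149: 259
Huffman total = 52 + 110 + 149 + 259 = 570 bits.
Saving = 777 − 570 = 207 bits.

207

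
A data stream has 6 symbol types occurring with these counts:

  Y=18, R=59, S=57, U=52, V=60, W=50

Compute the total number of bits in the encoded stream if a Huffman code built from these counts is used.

Greedily combine the two least-frequent nodes:
Y(18) + W(50) → 68
U(52) + S(57) → 109
R(59) + V(60) → 119
68 + 109 → 177
119 + 177 → 296
Total encoded bits = sum of merged weights = 68 + 109 + 119 + 177 + 296 = 769.

769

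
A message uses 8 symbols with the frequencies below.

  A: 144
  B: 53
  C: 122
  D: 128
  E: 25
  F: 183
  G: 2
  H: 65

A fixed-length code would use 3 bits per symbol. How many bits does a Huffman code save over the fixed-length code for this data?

220

Fixed-length: 3 bits × 722 symbols = 2166 bits.
Huffman merges:
G(2) + E(25) → 27
27 + B(53) → 80
H(65) + 80 → 145
C(122) + D(128) → 250
A(144) + 145 → 289
F(183) + 250 → 433
289 + 433 → 722
Huffman total = 27 + 80 + 145 + 250 + 289 + 433 + 722 = 1946 bits.
Saving = 2166 − 1946 = 220 bits.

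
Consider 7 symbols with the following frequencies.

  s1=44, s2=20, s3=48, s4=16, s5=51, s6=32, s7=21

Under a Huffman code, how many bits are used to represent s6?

Build the tree from the bottom:
s4(16) + s2(20) → 36
s7(21) + s6(32) → 53
36 + s1(44) → 80
s3(48) + s5(51) → 99
53 + 80 → 133
99 + 133 → 232
s6 sits 3 levels below the root, so its codeword is 3 bits.

3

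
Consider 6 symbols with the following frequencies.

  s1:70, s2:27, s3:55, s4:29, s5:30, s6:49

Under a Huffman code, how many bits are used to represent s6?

3

Repeatedly merge the two smallest:
s2(27) + s4(29) → 56
s5(30) + s6(49) → 79
s3(55) + 56 → 111
s1(70) + 79 → 149
111 + 149 → 260
s6's leaf is at depth 3, giving a 3-bit codeword.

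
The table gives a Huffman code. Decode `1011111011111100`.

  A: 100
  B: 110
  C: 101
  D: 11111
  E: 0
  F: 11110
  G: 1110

Read left to right; each codeword is recognised as soon as it completes (prefix code):
  101→C | 11110→F | 11111→D | 100→A
Decoded message: CFDA

CFDA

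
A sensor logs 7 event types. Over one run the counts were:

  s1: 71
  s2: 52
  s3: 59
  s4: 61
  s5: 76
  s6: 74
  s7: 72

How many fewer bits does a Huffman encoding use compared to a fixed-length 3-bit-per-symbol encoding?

76

Fixed-length: 3 bits × 465 symbols = 1395 bits.
Huffman merges:
s2(52) + s3(59) → 111
s4(61) + s1(71) → 132
s7(72) + s6(74) → 146
s5(76) + 111 → 187
132 + 146 → 278
187 + 278 → 465
Huffman total = 111 + 132 + 146 + 187 + 278 + 465 = 1319 bits.
Saving = 1395 − 1319 = 76 bits.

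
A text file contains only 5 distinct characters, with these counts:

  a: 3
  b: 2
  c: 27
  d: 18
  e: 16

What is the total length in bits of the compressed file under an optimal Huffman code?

131

Merge the two smallest weights repeatedly:
merge b(2) and a(3): 5
merge 5 and e(16): 21
merge d(18) and 21: 39
merge c(27) and 39: 66
The encoded length is the sum of every internal node's weight: 5 + 21 + 39 + 66 = 131 bits.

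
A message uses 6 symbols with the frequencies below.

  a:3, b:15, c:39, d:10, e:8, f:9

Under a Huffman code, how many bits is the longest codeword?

Merge the two lowest-weight nodes at each step:
combine a(3), e(8) → 11
combine f(9), d(10) → 19
combine 11, b(15) → 26
combine 19, 26 → 45
combine c(39), 45 → 84
The rarest symbols sit at the bottom; the longest codeword is 4 bits.

4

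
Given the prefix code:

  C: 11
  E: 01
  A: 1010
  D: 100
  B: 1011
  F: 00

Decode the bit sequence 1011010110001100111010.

BEEDEDCA

Read left to right; each codeword is recognised as soon as it completes (prefix code):
  1011→B | 01→E | 01→E | 100→D | 01→E | 100→D | 11→C | 1010→A
Decoded message: BEEDEDCA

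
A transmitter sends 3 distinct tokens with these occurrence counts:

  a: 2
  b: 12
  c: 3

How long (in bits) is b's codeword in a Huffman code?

Huffman merges, smallest pair first:
a(2) + c(3) → 5
5 + b(12) → 17
b sits one level below the root: a 1-bit codeword.

1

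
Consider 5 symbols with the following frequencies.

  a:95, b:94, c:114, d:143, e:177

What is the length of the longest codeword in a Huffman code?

Merge the two lowest-weight nodes at each step:
b(94) + a(95) → 189
c(114) + d(143) → 257
e(177) + 189 → 366
257 + 366 → 623
The rarest symbols sit at the bottom; the longest codeword is 3 bits.

3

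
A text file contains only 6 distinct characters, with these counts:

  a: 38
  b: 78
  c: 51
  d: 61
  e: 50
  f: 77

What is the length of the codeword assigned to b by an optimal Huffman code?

Huffman merges, smallest pair first:
merge a(38) and e(50): 88
merge c(51) and d(61): 112
merge f(77) and b(78): 155
merge 88 and 112: 200
merge 155 and 200: 355
b sits 2 levels below the root, so its codeword is 2 bits.

2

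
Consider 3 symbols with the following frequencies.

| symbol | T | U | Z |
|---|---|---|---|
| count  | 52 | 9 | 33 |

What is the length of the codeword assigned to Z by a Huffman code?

Repeatedly merge the two smallest:
merge U(9) and Z(33): 42
merge 42 and T(52): 94
Z's leaf is at depth 2, giving a 2-bit codeword.

2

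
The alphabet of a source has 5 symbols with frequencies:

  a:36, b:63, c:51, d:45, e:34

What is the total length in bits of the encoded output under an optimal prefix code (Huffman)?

528

Greedily combine the two least-frequent nodes:
e(34) + a(36) → 70
d(45) + c(51) → 96
b(63) + 70 → 133
96 + 133 → 229
The encoded length is the sum of every internal node's weight: 70 + 96 + 133 + 229 = 528 bits.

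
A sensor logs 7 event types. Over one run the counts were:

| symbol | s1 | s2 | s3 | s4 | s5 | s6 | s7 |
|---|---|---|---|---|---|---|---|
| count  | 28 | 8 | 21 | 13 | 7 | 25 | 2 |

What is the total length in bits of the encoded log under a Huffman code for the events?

264

Build the Huffman tree bottom-up:
merge s7(2) and s5(7): 9
merge s2(8) and 9: 17
merge s4(13) and 17: 30
merge s3(21) and s6(25): 46
merge s1(28) and 30: 58
merge 46 and 58: 104
The encoded length is the sum of every internal node's weight: 9 + 17 + 30 + 46 + 58 + 104 = 264 bits.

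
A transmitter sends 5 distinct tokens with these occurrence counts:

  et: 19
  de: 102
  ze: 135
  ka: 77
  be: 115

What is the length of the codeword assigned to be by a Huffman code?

Repeatedly merge the two smallest:
merge et(19) and ka(77): 96
merge 96 and de(102): 198
merge be(115) and ze(135): 250
merge 198 and 250: 448
be sits 2 levels below the root, so its codeword is 2 bits.

2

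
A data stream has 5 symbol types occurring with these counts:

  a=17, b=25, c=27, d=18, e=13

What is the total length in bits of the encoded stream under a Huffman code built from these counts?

230

Build the Huffman tree bottom-up:
e(13) + a(17) → 30
d(18) + b(25) → 43
c(27) + 30 → 57
43 + 57 → 100
Total encoded bits = sum of merged weights = 30 + 43 + 57 + 100 = 230.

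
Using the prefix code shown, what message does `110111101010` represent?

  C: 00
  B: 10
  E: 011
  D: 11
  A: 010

Read left to right; each codeword is recognised as soon as it completes (prefix code):
  11→D | 011→E | 11→D | 010→A | 10→B
Decoded message: DEDAB

DEDAB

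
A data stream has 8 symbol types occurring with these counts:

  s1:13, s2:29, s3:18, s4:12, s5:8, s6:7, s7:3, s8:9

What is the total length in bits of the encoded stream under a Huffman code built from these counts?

277

Build the Huffman tree bottom-up:
merge s7(3) and s6(7): 10
merge s5(8) and s8(9): 17
merge 10 and s4(12): 22
merge s1(13) and 17: 30
merge s3(18) and 22: 40
merge s2(29) and 30: 59
merge 40 and 59: 99
Each symbol's bit-cost is frequency × depth; summing gives 277 bits (equivalently 10 + 17 + 22 + 30 + 40 + 59 + 99).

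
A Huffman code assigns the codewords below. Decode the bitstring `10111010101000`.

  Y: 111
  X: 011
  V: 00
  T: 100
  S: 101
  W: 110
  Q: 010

SWSQV

Read left to right; each codeword is recognised as soon as it completes (prefix code):
  101→S | 110→W | 101→S | 010→Q | 00→V
Decoded message: SWSQV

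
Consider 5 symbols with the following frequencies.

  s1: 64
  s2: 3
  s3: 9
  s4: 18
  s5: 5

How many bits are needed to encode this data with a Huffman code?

159

Merge the two smallest weights repeatedly:
merge s2(3) and s5(5): 8
merge 8 and s3(9): 17
merge 17 and s4(18): 35
merge 35 and s1(64): 99
The encoded length is the sum of every internal node's weight: 8 + 17 + 35 + 99 = 159 bits.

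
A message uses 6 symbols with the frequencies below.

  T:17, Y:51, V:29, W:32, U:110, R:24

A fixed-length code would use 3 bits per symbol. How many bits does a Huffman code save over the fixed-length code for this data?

Fixed-length: 3 bits × 263 symbols = 789 bits.
Huffman merges:
combine T(17), R(24) → 41
combine V(29), W(32) → 61
combine 41, Y(51) → 92
combine 61, 92 → 153
combine U(110), 153 → 263
Huffman total = 41 + 61 + 92 + 153 + 263 = 610 bits.
Saving = 789 − 610 = 179 bits.

179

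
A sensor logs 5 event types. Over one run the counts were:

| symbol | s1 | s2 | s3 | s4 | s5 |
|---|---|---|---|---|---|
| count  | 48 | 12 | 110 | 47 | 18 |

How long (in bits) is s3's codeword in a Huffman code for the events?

1

Repeatedly merge the two smallest:
s2(12) + s5(18) → 30
30 + s4(47) → 77
s1(48) + 77 → 125
s3(110) + 125 → 235
s3 sits one level below the root: a 1-bit codeword.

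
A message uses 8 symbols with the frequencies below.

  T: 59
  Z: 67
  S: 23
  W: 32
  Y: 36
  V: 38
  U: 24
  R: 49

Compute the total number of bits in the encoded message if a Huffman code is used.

Greedily combine the two least-frequent nodes:
combine S(23), U(24) → 47
combine W(32), Y(36) → 68
combine V(38), 47 → 85
combine R(49), T(59) → 108
combine Z(67), 68 → 135
combine 85, 108 → 193
combine 135, 193 → 328
Total encoded bits = sum of merged weights = 47 + 68 + 85 + 108 + 135 + 193 + 328 = 964.

964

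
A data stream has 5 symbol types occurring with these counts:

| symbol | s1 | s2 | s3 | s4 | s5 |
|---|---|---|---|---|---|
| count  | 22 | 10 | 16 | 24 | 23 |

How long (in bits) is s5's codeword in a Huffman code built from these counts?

Huffman merges, smallest pair first:
s2(10) + s3(16) → 26
s1(22) + s5(23) → 45
s4(24) + 26 → 50
45 + 50 → 95
s5 sits 2 levels below the root, so its codeword is 2 bits.

2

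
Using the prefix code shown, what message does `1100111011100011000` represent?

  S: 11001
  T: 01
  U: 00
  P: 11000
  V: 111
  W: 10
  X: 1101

Read left to right; each codeword is recognised as soon as it completes (prefix code):
  11001→S | 1101→X | 11000→P | 11000→P
Decoded message: SXPP

SXPP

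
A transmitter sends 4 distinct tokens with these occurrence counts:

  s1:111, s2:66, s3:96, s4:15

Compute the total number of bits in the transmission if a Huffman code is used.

546

Merge the two smallest weights repeatedly:
s4(15) + s2(66) → 81
81 + s3(96) → 177
s1(111) + 177 → 288
Total encoded bits = sum of merged weights = 81 + 177 + 288 = 546.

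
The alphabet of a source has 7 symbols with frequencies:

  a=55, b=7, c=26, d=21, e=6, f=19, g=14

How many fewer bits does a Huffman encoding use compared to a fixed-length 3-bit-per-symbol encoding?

Fixed-length: 3 bits × 148 symbols = 444 bits.
Huffman merges:
combine e(6), b(7) → 13
combine 13, g(14) → 27
combine f(19), d(21) → 40
combine c(26), 27 → 53
combine 40, 53 → 93
combine a(55), 93 → 148
Huffman total = 13 + 27 + 40 + 53 + 93 + 148 = 374 bits.
Saving = 444 − 374 = 70 bits.

70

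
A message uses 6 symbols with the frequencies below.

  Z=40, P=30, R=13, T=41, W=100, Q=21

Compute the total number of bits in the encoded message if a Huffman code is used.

569

Build the Huffman tree bottom-up:
R(13) + Q(21) → 34
P(30) + 34 → 64
Z(40) + T(41) → 81
64 + 81 → 145
W(100) + 145 → 245
The encoded length is the sum of every internal node's weight: 34 + 64 + 81 + 145 + 245 = 569 bits.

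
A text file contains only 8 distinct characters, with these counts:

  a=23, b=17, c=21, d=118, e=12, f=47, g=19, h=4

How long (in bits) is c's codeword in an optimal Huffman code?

4

Huffman merges, smallest pair first:
h(4) + e(12) → 16
16 + b(17) → 33
g(19) + c(21) → 40
a(23) + 33 → 56
40 + f(47) → 87
56 + 87 → 143
d(118) + 143 → 261
The subtree containing c is merged 4 times, so code length = 4.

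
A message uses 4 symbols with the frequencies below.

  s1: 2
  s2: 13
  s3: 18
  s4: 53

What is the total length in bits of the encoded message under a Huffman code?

Greedily combine the two least-frequent nodes:
combine s1(2), s2(13) → 15
combine 15, s3(18) → 33
combine 33, s4(53) → 86
Total encoded bits = sum of merged weights = 15 + 33 + 86 = 134.

134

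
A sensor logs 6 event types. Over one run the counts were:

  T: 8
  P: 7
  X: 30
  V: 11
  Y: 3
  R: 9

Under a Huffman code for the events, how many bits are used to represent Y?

Huffman merges, smallest pair first:
Y(3) + P(7) → 10
T(8) + R(9) → 17
10 + V(11) → 21
17 + 21 → 38
X(30) + 38 → 68
Y's leaf is at depth 4, giving a 4-bit codeword.

4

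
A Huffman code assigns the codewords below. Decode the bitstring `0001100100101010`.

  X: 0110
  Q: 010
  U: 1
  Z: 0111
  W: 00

Read left to right; each codeword is recognised as soon as it completes (prefix code):
  00→W | 0110→X | 010→Q | 010→Q | 1→U | 010→Q
Decoded message: WXQQUQ

WXQQUQ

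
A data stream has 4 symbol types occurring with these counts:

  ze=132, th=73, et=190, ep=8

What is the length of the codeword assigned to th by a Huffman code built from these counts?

3

Huffman merges, smallest pair first:
ep(8) + th(73) → 81
81 + ze(132) → 213
et(190) + 213 → 403
th sits 3 levels below the root, so its codeword is 3 bits.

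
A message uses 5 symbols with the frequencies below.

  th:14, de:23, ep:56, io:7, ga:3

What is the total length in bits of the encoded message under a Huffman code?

Merge the two smallest weights repeatedly:
combine ga(3), io(7) → 10
combine 10, th(14) → 24
combine de(23), 24 → 47
combine 47, ep(56) → 103
Each symbol's bit-cost is frequency × depth; summing gives 184 bits (equivalently 10 + 24 + 47 + 103).

184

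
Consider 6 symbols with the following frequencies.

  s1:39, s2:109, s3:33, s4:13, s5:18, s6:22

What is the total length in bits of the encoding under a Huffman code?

Build the Huffman tree bottom-up:
combine s4(13), s5(18) → 31
combine s6(22), 31 → 53
combine s3(33), s1(39) → 72
combine 53, 72 → 125
combine s2(109), 125 → 234
The encoded length is the sum of every internal node's weight: 31 + 53 + 72 + 125 + 234 = 515 bits.

515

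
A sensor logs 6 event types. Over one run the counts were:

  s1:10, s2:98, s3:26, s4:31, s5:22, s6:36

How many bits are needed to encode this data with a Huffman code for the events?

Merge the two smallest weights repeatedly:
combine s1(10), s5(22) → 32
combine s3(26), s4(31) → 57
combine 32, s6(36) → 68
combine 57, 68 → 125
combine s2(98), 125 → 223
The encoded length is the sum of every internal node's weight: 32 + 57 + 68 + 125 + 223 = 505 bits.

505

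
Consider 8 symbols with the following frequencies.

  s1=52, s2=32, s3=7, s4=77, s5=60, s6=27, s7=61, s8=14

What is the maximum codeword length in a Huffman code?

5

Merge the two lowest-weight nodes at each step:
merge s3(7) and s8(14): 21
merge 21 and s6(27): 48
merge s2(32) and 48: 80
merge s1(52) and s5(60): 112
merge s7(61) and s4(77): 138
merge 80 and 112: 192
merge 138 and 192: 330
The first pair merged (s3, s8) ends up deepest, at depth 5.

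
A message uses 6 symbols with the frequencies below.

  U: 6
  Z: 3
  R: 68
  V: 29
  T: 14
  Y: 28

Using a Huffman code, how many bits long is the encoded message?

Merge the two smallest weights repeatedly:
combine Z(3), U(6) → 9
combine 9, T(14) → 23
combine 23, Y(28) → 51
combine V(29), 51 → 80
combine R(68), 80 → 148
The encoded length is the sum of every internal node's weight: 9 + 23 + 51 + 80 + 148 = 311 bits.

311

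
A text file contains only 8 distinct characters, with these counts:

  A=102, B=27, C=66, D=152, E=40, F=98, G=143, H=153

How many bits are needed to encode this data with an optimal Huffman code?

2238

Greedily combine the two least-frequent nodes:
merge B(27) and E(40): 67
merge C(66) and 67: 133
merge F(98) and A(102): 200
merge 133 and G(143): 276
merge D(152) and H(153): 305
merge 200 and 276: 476
merge 305 and 476: 781
Each symbol's bit-cost is frequency × depth; summing gives 2238 bits (equivalently 67 + 133 + 200 + 276 + 305 + 476 + 781).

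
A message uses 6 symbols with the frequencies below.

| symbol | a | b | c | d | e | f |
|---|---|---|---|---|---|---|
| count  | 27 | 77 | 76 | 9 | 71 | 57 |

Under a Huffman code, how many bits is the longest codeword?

Merge the two lowest-weight nodes at each step:
merge d(9) and a(27): 36
merge 36 and f(57): 93
merge e(71) and c(76): 147
merge b(77) and 93: 170
merge 147 and 170: 317
Maximum depth reached is 4.

4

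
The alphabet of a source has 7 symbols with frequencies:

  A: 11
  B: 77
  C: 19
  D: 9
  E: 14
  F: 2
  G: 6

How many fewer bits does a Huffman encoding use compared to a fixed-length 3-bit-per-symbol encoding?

129

Fixed-length: 3 bits × 138 symbols = 414 bits.
Huffman merges:
merge F(2) and G(6): 8
merge 8 and D(9): 17
merge A(11) and E(14): 25
merge 17 and C(19): 36
merge 25 and 36: 61
merge 61 and B(77): 138
Huffman total = 8 + 17 + 25 + 36 + 61 + 138 = 285 bits.
Saving = 414 − 285 = 129 bits.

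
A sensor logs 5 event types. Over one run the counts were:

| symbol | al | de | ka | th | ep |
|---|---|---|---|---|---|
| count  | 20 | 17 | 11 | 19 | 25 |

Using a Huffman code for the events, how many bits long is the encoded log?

212

Merge the two smallest weights repeatedly:
combine ka(11), de(17) → 28
combine th(19), al(20) → 39
combine ep(25), 28 → 53
combine 39, 53 → 92
Total encoded bits = sum of merged weights = 28 + 39 + 53 + 92 = 212.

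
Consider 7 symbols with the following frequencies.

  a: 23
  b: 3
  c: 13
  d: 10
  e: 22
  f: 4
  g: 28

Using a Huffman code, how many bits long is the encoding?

260

Greedily combine the two least-frequent nodes:
merge b(3) and f(4): 7
merge 7 and d(10): 17
merge c(13) and 17: 30
merge e(22) and a(23): 45
merge g(28) and 30: 58
merge 45 and 58: 103
Total encoded bits = sum of merged weights = 7 + 17 + 30 + 45 + 58 + 103 = 260.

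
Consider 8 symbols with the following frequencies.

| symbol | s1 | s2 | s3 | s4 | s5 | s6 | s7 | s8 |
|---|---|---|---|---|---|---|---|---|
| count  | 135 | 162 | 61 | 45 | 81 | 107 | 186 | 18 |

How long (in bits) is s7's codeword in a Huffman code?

Repeatedly merge the two smallest:
combine s8(18), s4(45) → 63
combine s3(61), 63 → 124
combine s5(81), s6(107) → 188
combine 124, s1(135) → 259
combine s2(162), s7(186) → 348
combine 188, 259 → 447
combine 348, 447 → 795
s7 sits 2 levels below the root, so its codeword is 2 bits.

2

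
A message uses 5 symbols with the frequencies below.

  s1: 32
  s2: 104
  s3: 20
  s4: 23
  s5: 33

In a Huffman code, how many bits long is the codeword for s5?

3

Build the tree from the bottom:
merge s3(20) and s4(23): 43
merge s1(32) and s5(33): 65
merge 43 and 65: 108
merge s2(104) and 108: 212
s5's leaf is at depth 3, giving a 3-bit codeword.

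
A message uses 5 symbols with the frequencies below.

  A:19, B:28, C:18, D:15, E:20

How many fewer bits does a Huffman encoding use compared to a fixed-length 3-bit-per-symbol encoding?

Fixed-length: 3 bits × 100 symbols = 300 bits.
Huffman merges:
combine D(15), C(18) → 33
combine A(19), E(20) → 39
combine B(28), 33 → 61
combine 39, 61 → 100
Huffman total = 33 + 39 + 61 + 100 = 233 bits.
Saving = 300 − 233 = 67 bits.

67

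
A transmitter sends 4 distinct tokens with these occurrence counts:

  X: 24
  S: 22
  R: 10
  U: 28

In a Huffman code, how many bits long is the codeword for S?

Huffman merges, smallest pair first:
merge R(10) and S(22): 32
merge X(24) and U(28): 52
merge 32 and 52: 84
S sits 2 levels below the root, so its codeword is 2 bits.

2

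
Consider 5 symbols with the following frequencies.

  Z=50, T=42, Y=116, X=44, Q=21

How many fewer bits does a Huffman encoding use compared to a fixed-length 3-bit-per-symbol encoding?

232

Fixed-length: 3 bits × 273 symbols = 819 bits.
Huffman merges:
combine Q(21), T(42) → 63
combine X(44), Z(50) → 94
combine 63, 94 → 157
combine Y(116), 157 → 273
Huffman total = 63 + 94 + 157 + 273 = 587 bits.
Saving = 819 − 587 = 232 bits.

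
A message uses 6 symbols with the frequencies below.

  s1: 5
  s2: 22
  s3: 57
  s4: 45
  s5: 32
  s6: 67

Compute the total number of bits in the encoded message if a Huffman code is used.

Greedily combine the two least-frequent nodes:
merge s1(5) and s2(22): 27
merge 27 and s5(32): 59
merge s4(45) and s3(57): 102
merge 59 and s6(67): 126
merge 102 and 126: 228
Total encoded bits = sum of merged weights = 27 + 59 + 102 + 126 + 228 = 542.

542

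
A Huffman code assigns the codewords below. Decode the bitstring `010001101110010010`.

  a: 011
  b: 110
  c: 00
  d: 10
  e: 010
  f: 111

Read left to right; each codeword is recognised as soon as it completes (prefix code):
  010→e | 00→c | 110→b | 111→f | 00→c | 10→d | 010→e
Decoded message: ecbfcde

ecbfcde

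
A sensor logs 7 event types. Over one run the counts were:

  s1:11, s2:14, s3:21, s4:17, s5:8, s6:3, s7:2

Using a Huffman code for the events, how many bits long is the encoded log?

Build the Huffman tree bottom-up:
combine s7(2), s6(3) → 5
combine 5, s5(8) → 13
combine s1(11), 13 → 24
combine s2(14), s4(17) → 31
combine s3(21), 24 → 45
combine 31, 45 → 76
Total encoded bits = sum of merged weights = 5 + 13 + 24 + 31 + 45 + 76 = 194.

194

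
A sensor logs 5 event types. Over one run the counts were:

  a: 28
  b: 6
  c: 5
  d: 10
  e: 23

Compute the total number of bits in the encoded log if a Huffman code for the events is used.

Build the Huffman tree bottom-up:
merge c(5) and b(6): 11
merge d(10) and 11: 21
merge 21 and e(23): 44
merge a(28) and 44: 72
The encoded length is the sum of every internal node's weight: 11 + 21 + 44 + 72 = 148 bits.

148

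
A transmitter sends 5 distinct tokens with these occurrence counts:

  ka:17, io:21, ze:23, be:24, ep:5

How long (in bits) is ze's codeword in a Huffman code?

2

Build the tree from the bottom:
combine ep(5), ka(17) → 22
combine io(21), 22 → 43
combine ze(23), be(24) → 47
combine 43, 47 → 90
ze's leaf is at depth 2, giving a 2-bit codeword.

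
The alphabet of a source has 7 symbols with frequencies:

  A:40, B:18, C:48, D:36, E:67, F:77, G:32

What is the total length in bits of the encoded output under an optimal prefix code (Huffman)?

860

Greedily combine the two least-frequent nodes:
merge B(18) and G(32): 50
merge D(36) and A(40): 76
merge C(48) and 50: 98
merge E(67) and 76: 143
merge F(77) and 98: 175
merge 143 and 175: 318
The encoded length is the sum of every internal node's weight: 50 + 76 + 98 + 143 + 175 + 318 = 860 bits.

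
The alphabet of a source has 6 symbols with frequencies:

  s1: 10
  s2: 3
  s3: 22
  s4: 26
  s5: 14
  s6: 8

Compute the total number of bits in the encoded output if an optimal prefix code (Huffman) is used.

198

Merge the two smallest weights repeatedly:
merge s2(3) and s6(8): 11
merge s1(10) and 11: 21
merge s5(14) and 21: 35
merge s3(22) and s4(26): 48
merge 35 and 48: 83
Total encoded bits = sum of merged weights = 11 + 21 + 35 + 48 + 83 = 198.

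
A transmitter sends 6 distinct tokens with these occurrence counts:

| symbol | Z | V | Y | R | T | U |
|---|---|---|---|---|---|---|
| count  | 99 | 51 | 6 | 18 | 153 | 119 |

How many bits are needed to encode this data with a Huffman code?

991

Greedily combine the two least-frequent nodes:
combine Y(6), R(18) → 24
combine 24, V(51) → 75
combine 75, Z(99) → 174
combine U(119), T(153) → 272
combine 174, 272 → 446
Each symbol's bit-cost is frequency × depth; summing gives 991 bits (equivalently 24 + 75 + 174 + 272 + 446).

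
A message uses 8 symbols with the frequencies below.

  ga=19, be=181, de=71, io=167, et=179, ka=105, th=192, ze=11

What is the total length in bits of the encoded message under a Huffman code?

Merge the two smallest weights repeatedly:
merge ze(11) and ga(19): 30
merge 30 and de(71): 101
merge 101 and ka(105): 206
merge io(167) and et(179): 346
merge be(181) and th(192): 373
merge 206 and 346: 552
merge 373 and 552: 925
Total encoded bits = sum of merged weights = 30 + 101 + 206 + 346 + 373 + 552 + 925 = 2533.

2533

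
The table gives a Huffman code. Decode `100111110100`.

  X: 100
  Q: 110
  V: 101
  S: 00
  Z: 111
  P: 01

XZQX

Read left to right; each codeword is recognised as soon as it completes (prefix code):
  100→X | 111→Z | 110→Q | 100→X
Decoded message: XZQX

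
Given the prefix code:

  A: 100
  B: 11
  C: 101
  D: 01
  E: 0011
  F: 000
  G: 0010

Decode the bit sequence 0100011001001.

DFBGD

Read left to right; each codeword is recognised as soon as it completes (prefix code):
  01→D | 000→F | 11→B | 0010→G | 01→D
Decoded message: DFBGD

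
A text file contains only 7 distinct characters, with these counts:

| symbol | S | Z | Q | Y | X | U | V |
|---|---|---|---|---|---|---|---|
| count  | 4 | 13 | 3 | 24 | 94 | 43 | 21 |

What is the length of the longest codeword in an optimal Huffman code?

Merge the two lowest-weight nodes at each step:
Q(3) + S(4) → 7
7 + Z(13) → 20
20 + V(21) → 41
Y(24) + 41 → 65
U(43) + 65 → 108
X(94) + 108 → 202
The rarest symbols sit at the bottom; the longest codeword is 6 bits.

6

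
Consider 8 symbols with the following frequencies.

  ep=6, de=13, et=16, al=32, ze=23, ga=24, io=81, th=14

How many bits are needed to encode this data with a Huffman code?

Merge the two smallest weights repeatedly:
merge ep(6) and de(13): 19
merge th(14) and et(16): 30
merge 19 and ze(23): 42
merge ga(24) and 30: 54
merge al(32) and 42: 74
merge 54 and 74: 128
merge io(81) and 128: 209
Total encoded bits = sum of merged weights = 19 + 30 + 42 + 54 + 74 + 128 + 209 = 556.

556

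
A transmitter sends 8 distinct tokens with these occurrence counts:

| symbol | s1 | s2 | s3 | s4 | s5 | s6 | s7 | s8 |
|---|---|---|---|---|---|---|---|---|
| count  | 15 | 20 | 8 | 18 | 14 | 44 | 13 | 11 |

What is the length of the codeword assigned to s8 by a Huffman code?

4

Repeatedly merge the two smallest:
combine s3(8), s8(11) → 19
combine s7(13), s5(14) → 27
combine s1(15), s4(18) → 33
combine 19, s2(20) → 39
combine 27, 33 → 60
combine 39, s6(44) → 83
combine 60, 83 → 143
The subtree containing s8 is merged 4 times, so code length = 4.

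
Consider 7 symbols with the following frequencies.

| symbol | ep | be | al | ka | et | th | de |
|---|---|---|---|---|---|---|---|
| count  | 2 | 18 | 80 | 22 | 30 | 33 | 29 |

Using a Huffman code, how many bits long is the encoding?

Merge the two smallest weights repeatedly:
combine ep(2), be(18) → 20
combine 20, ka(22) → 42
combine de(29), et(30) → 59
combine th(33), 42 → 75
combine 59, 75 → 134
combine al(80), 134 → 214
Each symbol's bit-cost is frequency × depth; summing gives 544 bits (equivalently 20 + 42 + 59 + 75 + 134 + 214).

544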